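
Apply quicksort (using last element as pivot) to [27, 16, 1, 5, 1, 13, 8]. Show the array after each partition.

Partition 1: pivot=8 at index 3 -> [1, 5, 1, 8, 27, 13, 16]
Partition 2: pivot=1 at index 1 -> [1, 1, 5, 8, 27, 13, 16]
Partition 3: pivot=16 at index 5 -> [1, 1, 5, 8, 13, 16, 27]


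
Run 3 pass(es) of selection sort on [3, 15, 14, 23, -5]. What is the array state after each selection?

Pass 1: Select minimum -5 at index 4, swap -> [-5, 15, 14, 23, 3]
Pass 2: Select minimum 3 at index 4, swap -> [-5, 3, 14, 23, 15]
Pass 3: Select minimum 14 at index 2, swap -> [-5, 3, 14, 23, 15]


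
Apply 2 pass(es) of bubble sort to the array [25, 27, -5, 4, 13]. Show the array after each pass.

After pass 1: [25, -5, 4, 13, 27] (3 swaps)
After pass 2: [-5, 4, 13, 25, 27] (3 swaps)
Total swaps: 6


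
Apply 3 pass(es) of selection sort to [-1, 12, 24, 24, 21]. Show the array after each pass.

Pass 1: Select minimum -1 at index 0, swap -> [-1, 12, 24, 24, 21]
Pass 2: Select minimum 12 at index 1, swap -> [-1, 12, 24, 24, 21]
Pass 3: Select minimum 21 at index 4, swap -> [-1, 12, 21, 24, 24]


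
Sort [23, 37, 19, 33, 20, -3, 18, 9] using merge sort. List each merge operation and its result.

Divide and conquer:
  Merge [23] + [37] -> [23, 37]
  Merge [19] + [33] -> [19, 33]
  Merge [23, 37] + [19, 33] -> [19, 23, 33, 37]
  Merge [20] + [-3] -> [-3, 20]
  Merge [18] + [9] -> [9, 18]
  Merge [-3, 20] + [9, 18] -> [-3, 9, 18, 20]
  Merge [19, 23, 33, 37] + [-3, 9, 18, 20] -> [-3, 9, 18, 19, 20, 23, 33, 37]


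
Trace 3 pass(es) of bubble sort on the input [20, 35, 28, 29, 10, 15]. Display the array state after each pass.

After pass 1: [20, 28, 29, 10, 15, 35] (4 swaps)
After pass 2: [20, 28, 10, 15, 29, 35] (2 swaps)
After pass 3: [20, 10, 15, 28, 29, 35] (2 swaps)
Total swaps: 8


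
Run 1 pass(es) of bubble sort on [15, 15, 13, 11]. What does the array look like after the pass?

After pass 1: [15, 13, 11, 15] (2 swaps)
Total swaps: 2


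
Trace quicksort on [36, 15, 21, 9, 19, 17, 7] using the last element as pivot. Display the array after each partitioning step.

Partition 1: pivot=7 at index 0 -> [7, 15, 21, 9, 19, 17, 36]
Partition 2: pivot=36 at index 6 -> [7, 15, 21, 9, 19, 17, 36]
Partition 3: pivot=17 at index 3 -> [7, 15, 9, 17, 19, 21, 36]
Partition 4: pivot=9 at index 1 -> [7, 9, 15, 17, 19, 21, 36]
Partition 5: pivot=21 at index 5 -> [7, 9, 15, 17, 19, 21, 36]


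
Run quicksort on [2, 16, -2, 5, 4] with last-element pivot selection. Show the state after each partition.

Partition 1: pivot=4 at index 2 -> [2, -2, 4, 5, 16]
Partition 2: pivot=-2 at index 0 -> [-2, 2, 4, 5, 16]
Partition 3: pivot=16 at index 4 -> [-2, 2, 4, 5, 16]


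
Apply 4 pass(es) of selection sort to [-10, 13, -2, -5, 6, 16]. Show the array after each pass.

Pass 1: Select minimum -10 at index 0, swap -> [-10, 13, -2, -5, 6, 16]
Pass 2: Select minimum -5 at index 3, swap -> [-10, -5, -2, 13, 6, 16]
Pass 3: Select minimum -2 at index 2, swap -> [-10, -5, -2, 13, 6, 16]
Pass 4: Select minimum 6 at index 4, swap -> [-10, -5, -2, 6, 13, 16]


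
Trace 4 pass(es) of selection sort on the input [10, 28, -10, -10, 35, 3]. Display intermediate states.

Pass 1: Select minimum -10 at index 2, swap -> [-10, 28, 10, -10, 35, 3]
Pass 2: Select minimum -10 at index 3, swap -> [-10, -10, 10, 28, 35, 3]
Pass 3: Select minimum 3 at index 5, swap -> [-10, -10, 3, 28, 35, 10]
Pass 4: Select minimum 10 at index 5, swap -> [-10, -10, 3, 10, 35, 28]


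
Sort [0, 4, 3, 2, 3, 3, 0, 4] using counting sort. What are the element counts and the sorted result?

Count array: [2, 0, 1, 3, 2]
(count[i] = number of elements equal to i)
Cumulative count: [2, 2, 3, 6, 8]
Sorted: [0, 0, 2, 3, 3, 3, 4, 4]


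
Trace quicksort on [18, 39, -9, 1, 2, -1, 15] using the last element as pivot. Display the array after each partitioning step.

Partition 1: pivot=15 at index 4 -> [-9, 1, 2, -1, 15, 39, 18]
Partition 2: pivot=-1 at index 1 -> [-9, -1, 2, 1, 15, 39, 18]
Partition 3: pivot=1 at index 2 -> [-9, -1, 1, 2, 15, 39, 18]
Partition 4: pivot=18 at index 5 -> [-9, -1, 1, 2, 15, 18, 39]


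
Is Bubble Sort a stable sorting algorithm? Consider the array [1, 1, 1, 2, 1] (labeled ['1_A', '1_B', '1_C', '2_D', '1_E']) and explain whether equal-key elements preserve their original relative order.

Trace Bubble Sort on the labeled array (the key is the number; the letter only tracks identity):
  After pass 1: [1_A, 1_B, 1_C, 1_E, 2_D]
  After pass 2: [1_A, 1_B, 1_C, 1_E, 2_D] (no swaps, done)
Final order: [1_A, 1_B, 1_C, 1_E, 2_D]
Equal keys:
  value 1: originally 1_A, 1_B, 1_C, 1_E; after sorting 1_A, 1_B, 1_C, 1_E -> order preserved
All equal keys kept their original relative order. Bubble Sort is stable: it only swaps adjacent elements when the left one is strictly greater, so equal keys never move past each other.
Answer: Stable


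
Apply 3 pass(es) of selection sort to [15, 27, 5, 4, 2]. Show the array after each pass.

Pass 1: Select minimum 2 at index 4, swap -> [2, 27, 5, 4, 15]
Pass 2: Select minimum 4 at index 3, swap -> [2, 4, 5, 27, 15]
Pass 3: Select minimum 5 at index 2, swap -> [2, 4, 5, 27, 15]


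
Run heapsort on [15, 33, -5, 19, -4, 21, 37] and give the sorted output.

Build heap: [37, 33, 21, 19, -4, 15, -5]
Extract 37: [33, 19, 21, -5, -4, 15, 37]
Extract 33: [21, 19, 15, -5, -4, 33, 37]
Extract 21: [19, -4, 15, -5, 21, 33, 37]
Extract 19: [15, -4, -5, 19, 21, 33, 37]
Extract 15: [-4, -5, 15, 19, 21, 33, 37]
Extract -4: [-5, -4, 15, 19, 21, 33, 37]


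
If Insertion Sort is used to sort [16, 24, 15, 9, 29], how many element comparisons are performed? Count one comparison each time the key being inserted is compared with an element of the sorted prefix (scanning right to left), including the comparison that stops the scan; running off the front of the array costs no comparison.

Insert 24: 16 <= 24 (stop) = 1 comparison(s) -> [16, 24, 15, 9, 29]
Insert 15: 24 > 15 (shift), 16 > 15 (shift), reached front = 2 comparison(s) -> [15, 16, 24, 9, 29]
Insert 9: 24 > 9 (shift), 16 > 9 (shift), 15 > 9 (shift), reached front = 3 comparison(s) -> [9, 15, 16, 24, 29]
Insert 29: 24 <= 29 (stop) = 1 comparison(s) -> [9, 15, 16, 24, 29]
Total comparisons: 1 + 2 + 3 + 1 = 7


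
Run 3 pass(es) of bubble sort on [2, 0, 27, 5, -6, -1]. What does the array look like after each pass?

After pass 1: [0, 2, 5, -6, -1, 27] (4 swaps)
After pass 2: [0, 2, -6, -1, 5, 27] (2 swaps)
After pass 3: [0, -6, -1, 2, 5, 27] (2 swaps)
Total swaps: 8


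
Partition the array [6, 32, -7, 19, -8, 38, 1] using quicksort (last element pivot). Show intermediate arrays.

Partition 1: pivot=1 at index 2 -> [-7, -8, 1, 19, 32, 38, 6]
Partition 2: pivot=-8 at index 0 -> [-8, -7, 1, 19, 32, 38, 6]
Partition 3: pivot=6 at index 3 -> [-8, -7, 1, 6, 32, 38, 19]
Partition 4: pivot=19 at index 4 -> [-8, -7, 1, 6, 19, 38, 32]
Partition 5: pivot=32 at index 5 -> [-8, -7, 1, 6, 19, 32, 38]


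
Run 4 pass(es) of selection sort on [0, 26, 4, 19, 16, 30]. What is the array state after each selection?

Pass 1: Select minimum 0 at index 0, swap -> [0, 26, 4, 19, 16, 30]
Pass 2: Select minimum 4 at index 2, swap -> [0, 4, 26, 19, 16, 30]
Pass 3: Select minimum 16 at index 4, swap -> [0, 4, 16, 19, 26, 30]
Pass 4: Select minimum 19 at index 3, swap -> [0, 4, 16, 19, 26, 30]


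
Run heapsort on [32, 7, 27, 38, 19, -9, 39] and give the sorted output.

Build heap: [39, 38, 32, 7, 19, -9, 27]
Extract 39: [38, 27, 32, 7, 19, -9, 39]
Extract 38: [32, 27, -9, 7, 19, 38, 39]
Extract 32: [27, 19, -9, 7, 32, 38, 39]
Extract 27: [19, 7, -9, 27, 32, 38, 39]
Extract 19: [7, -9, 19, 27, 32, 38, 39]
Extract 7: [-9, 7, 19, 27, 32, 38, 39]


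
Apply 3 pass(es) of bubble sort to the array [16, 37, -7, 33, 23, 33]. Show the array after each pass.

After pass 1: [16, -7, 33, 23, 33, 37] (4 swaps)
After pass 2: [-7, 16, 23, 33, 33, 37] (2 swaps)
After pass 3: [-7, 16, 23, 33, 33, 37] (0 swaps)
Total swaps: 6


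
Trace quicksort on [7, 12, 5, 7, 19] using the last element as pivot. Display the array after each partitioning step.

Partition 1: pivot=19 at index 4 -> [7, 12, 5, 7, 19]
Partition 2: pivot=7 at index 2 -> [7, 5, 7, 12, 19]
Partition 3: pivot=5 at index 0 -> [5, 7, 7, 12, 19]


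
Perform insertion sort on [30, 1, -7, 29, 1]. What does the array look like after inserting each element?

First element 30 is already 'sorted'
Insert 1: shifted 1 elements -> [1, 30, -7, 29, 1]
Insert -7: shifted 2 elements -> [-7, 1, 30, 29, 1]
Insert 29: shifted 1 elements -> [-7, 1, 29, 30, 1]
Insert 1: shifted 2 elements -> [-7, 1, 1, 29, 30]


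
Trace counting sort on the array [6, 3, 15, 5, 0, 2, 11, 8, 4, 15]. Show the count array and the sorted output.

Count array: [1, 0, 1, 1, 1, 1, 1, 0, 1, 0, 0, 1, 0, 0, 0, 2]
(count[i] = number of elements equal to i)
Cumulative count: [1, 1, 2, 3, 4, 5, 6, 6, 7, 7, 7, 8, 8, 8, 8, 10]
Sorted: [0, 2, 3, 4, 5, 6, 8, 11, 15, 15]


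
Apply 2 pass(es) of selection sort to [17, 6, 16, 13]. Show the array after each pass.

Pass 1: Select minimum 6 at index 1, swap -> [6, 17, 16, 13]
Pass 2: Select minimum 13 at index 3, swap -> [6, 13, 16, 17]


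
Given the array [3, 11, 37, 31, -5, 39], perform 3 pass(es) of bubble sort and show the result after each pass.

After pass 1: [3, 11, 31, -5, 37, 39] (2 swaps)
After pass 2: [3, 11, -5, 31, 37, 39] (1 swaps)
After pass 3: [3, -5, 11, 31, 37, 39] (1 swaps)
Total swaps: 4


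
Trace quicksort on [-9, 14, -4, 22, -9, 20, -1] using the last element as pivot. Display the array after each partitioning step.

Partition 1: pivot=-1 at index 3 -> [-9, -4, -9, -1, 14, 20, 22]
Partition 2: pivot=-9 at index 1 -> [-9, -9, -4, -1, 14, 20, 22]
Partition 3: pivot=22 at index 6 -> [-9, -9, -4, -1, 14, 20, 22]
Partition 4: pivot=20 at index 5 -> [-9, -9, -4, -1, 14, 20, 22]


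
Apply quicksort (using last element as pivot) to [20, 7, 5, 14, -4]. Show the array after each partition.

Partition 1: pivot=-4 at index 0 -> [-4, 7, 5, 14, 20]
Partition 2: pivot=20 at index 4 -> [-4, 7, 5, 14, 20]
Partition 3: pivot=14 at index 3 -> [-4, 7, 5, 14, 20]
Partition 4: pivot=5 at index 1 -> [-4, 5, 7, 14, 20]


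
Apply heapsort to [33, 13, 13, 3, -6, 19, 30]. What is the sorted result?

Build heap: [33, 13, 30, 3, -6, 19, 13]
Extract 33: [30, 13, 19, 3, -6, 13, 33]
Extract 30: [19, 13, 13, 3, -6, 30, 33]
Extract 19: [13, 3, 13, -6, 19, 30, 33]
Extract 13: [13, 3, -6, 13, 19, 30, 33]
Extract 13: [3, -6, 13, 13, 19, 30, 33]
Extract 3: [-6, 3, 13, 13, 19, 30, 33]


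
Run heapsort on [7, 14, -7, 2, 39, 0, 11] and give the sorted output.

Build heap: [39, 14, 11, 2, 7, 0, -7]
Extract 39: [14, 7, 11, 2, -7, 0, 39]
Extract 14: [11, 7, 0, 2, -7, 14, 39]
Extract 11: [7, 2, 0, -7, 11, 14, 39]
Extract 7: [2, -7, 0, 7, 11, 14, 39]
Extract 2: [0, -7, 2, 7, 11, 14, 39]
Extract 0: [-7, 0, 2, 7, 11, 14, 39]


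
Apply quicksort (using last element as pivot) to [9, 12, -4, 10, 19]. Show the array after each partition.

Partition 1: pivot=19 at index 4 -> [9, 12, -4, 10, 19]
Partition 2: pivot=10 at index 2 -> [9, -4, 10, 12, 19]
Partition 3: pivot=-4 at index 0 -> [-4, 9, 10, 12, 19]


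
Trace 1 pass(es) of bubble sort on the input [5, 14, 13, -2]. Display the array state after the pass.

After pass 1: [5, 13, -2, 14] (2 swaps)
Total swaps: 2


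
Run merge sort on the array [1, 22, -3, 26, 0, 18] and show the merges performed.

Divide and conquer:
  Merge [22] + [-3] -> [-3, 22]
  Merge [1] + [-3, 22] -> [-3, 1, 22]
  Merge [0] + [18] -> [0, 18]
  Merge [26] + [0, 18] -> [0, 18, 26]
  Merge [-3, 1, 22] + [0, 18, 26] -> [-3, 0, 1, 18, 22, 26]


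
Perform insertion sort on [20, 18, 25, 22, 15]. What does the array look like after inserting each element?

First element 20 is already 'sorted'
Insert 18: shifted 1 elements -> [18, 20, 25, 22, 15]
Insert 25: shifted 0 elements -> [18, 20, 25, 22, 15]
Insert 22: shifted 1 elements -> [18, 20, 22, 25, 15]
Insert 15: shifted 4 elements -> [15, 18, 20, 22, 25]


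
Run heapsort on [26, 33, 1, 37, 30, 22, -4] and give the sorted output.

Build heap: [37, 33, 22, 26, 30, 1, -4]
Extract 37: [33, 30, 22, 26, -4, 1, 37]
Extract 33: [30, 26, 22, 1, -4, 33, 37]
Extract 30: [26, 1, 22, -4, 30, 33, 37]
Extract 26: [22, 1, -4, 26, 30, 33, 37]
Extract 22: [1, -4, 22, 26, 30, 33, 37]
Extract 1: [-4, 1, 22, 26, 30, 33, 37]


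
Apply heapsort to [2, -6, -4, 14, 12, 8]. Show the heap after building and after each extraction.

Build heap: [14, 12, 8, -6, 2, -4]
Extract 14: [12, 2, 8, -6, -4, 14]
Extract 12: [8, 2, -4, -6, 12, 14]
Extract 8: [2, -6, -4, 8, 12, 14]
Extract 2: [-4, -6, 2, 8, 12, 14]
Extract -4: [-6, -4, 2, 8, 12, 14]


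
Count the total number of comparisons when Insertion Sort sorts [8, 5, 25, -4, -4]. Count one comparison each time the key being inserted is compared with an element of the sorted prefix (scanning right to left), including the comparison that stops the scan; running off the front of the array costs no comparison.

Insert 5: 8 > 5 (shift), reached front = 1 comparison(s) -> [5, 8, 25, -4, -4]
Insert 25: 8 <= 25 (stop) = 1 comparison(s) -> [5, 8, 25, -4, -4]
Insert -4: 25 > -4 (shift), 8 > -4 (shift), 5 > -4 (shift), reached front = 3 comparison(s) -> [-4, 5, 8, 25, -4]
Insert -4: 25 > -4 (shift), 8 > -4 (shift), 5 > -4 (shift), -4 <= -4 (stop) = 4 comparison(s) -> [-4, -4, 5, 8, 25]
Total comparisons: 1 + 1 + 3 + 4 = 9


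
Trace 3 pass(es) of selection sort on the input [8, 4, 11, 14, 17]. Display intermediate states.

Pass 1: Select minimum 4 at index 1, swap -> [4, 8, 11, 14, 17]
Pass 2: Select minimum 8 at index 1, swap -> [4, 8, 11, 14, 17]
Pass 3: Select minimum 11 at index 2, swap -> [4, 8, 11, 14, 17]


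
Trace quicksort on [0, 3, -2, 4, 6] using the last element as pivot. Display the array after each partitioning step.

Partition 1: pivot=6 at index 4 -> [0, 3, -2, 4, 6]
Partition 2: pivot=4 at index 3 -> [0, 3, -2, 4, 6]
Partition 3: pivot=-2 at index 0 -> [-2, 3, 0, 4, 6]
Partition 4: pivot=0 at index 1 -> [-2, 0, 3, 4, 6]


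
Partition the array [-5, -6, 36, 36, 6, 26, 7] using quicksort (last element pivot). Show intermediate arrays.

Partition 1: pivot=7 at index 3 -> [-5, -6, 6, 7, 36, 26, 36]
Partition 2: pivot=6 at index 2 -> [-5, -6, 6, 7, 36, 26, 36]
Partition 3: pivot=-6 at index 0 -> [-6, -5, 6, 7, 36, 26, 36]
Partition 4: pivot=36 at index 6 -> [-6, -5, 6, 7, 36, 26, 36]
Partition 5: pivot=26 at index 4 -> [-6, -5, 6, 7, 26, 36, 36]


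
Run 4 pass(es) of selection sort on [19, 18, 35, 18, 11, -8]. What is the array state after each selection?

Pass 1: Select minimum -8 at index 5, swap -> [-8, 18, 35, 18, 11, 19]
Pass 2: Select minimum 11 at index 4, swap -> [-8, 11, 35, 18, 18, 19]
Pass 3: Select minimum 18 at index 3, swap -> [-8, 11, 18, 35, 18, 19]
Pass 4: Select minimum 18 at index 4, swap -> [-8, 11, 18, 18, 35, 19]


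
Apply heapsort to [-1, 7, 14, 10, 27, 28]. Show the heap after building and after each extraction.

Build heap: [28, 27, 14, 10, 7, -1]
Extract 28: [27, 10, 14, -1, 7, 28]
Extract 27: [14, 10, 7, -1, 27, 28]
Extract 14: [10, -1, 7, 14, 27, 28]
Extract 10: [7, -1, 10, 14, 27, 28]
Extract 7: [-1, 7, 10, 14, 27, 28]


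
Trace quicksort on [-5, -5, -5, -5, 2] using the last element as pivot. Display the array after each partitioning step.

Partition 1: pivot=2 at index 4 -> [-5, -5, -5, -5, 2]
Partition 2: pivot=-5 at index 3 -> [-5, -5, -5, -5, 2]
Partition 3: pivot=-5 at index 2 -> [-5, -5, -5, -5, 2]
Partition 4: pivot=-5 at index 1 -> [-5, -5, -5, -5, 2]


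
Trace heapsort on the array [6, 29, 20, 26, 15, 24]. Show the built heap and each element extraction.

Build heap: [29, 26, 24, 6, 15, 20]
Extract 29: [26, 20, 24, 6, 15, 29]
Extract 26: [24, 20, 15, 6, 26, 29]
Extract 24: [20, 6, 15, 24, 26, 29]
Extract 20: [15, 6, 20, 24, 26, 29]
Extract 15: [6, 15, 20, 24, 26, 29]


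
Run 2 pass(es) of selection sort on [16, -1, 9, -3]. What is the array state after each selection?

Pass 1: Select minimum -3 at index 3, swap -> [-3, -1, 9, 16]
Pass 2: Select minimum -1 at index 1, swap -> [-3, -1, 9, 16]


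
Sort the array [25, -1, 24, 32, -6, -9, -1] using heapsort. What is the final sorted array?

Build heap: [32, 25, 24, -1, -6, -9, -1]
Extract 32: [25, -1, 24, -1, -6, -9, 32]
Extract 25: [24, -1, -9, -1, -6, 25, 32]
Extract 24: [-1, -1, -9, -6, 24, 25, 32]
Extract -1: [-1, -6, -9, -1, 24, 25, 32]
Extract -1: [-6, -9, -1, -1, 24, 25, 32]
Extract -6: [-9, -6, -1, -1, 24, 25, 32]


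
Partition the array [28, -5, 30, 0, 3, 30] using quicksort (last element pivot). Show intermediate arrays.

Partition 1: pivot=30 at index 5 -> [28, -5, 30, 0, 3, 30]
Partition 2: pivot=3 at index 2 -> [-5, 0, 3, 28, 30, 30]
Partition 3: pivot=0 at index 1 -> [-5, 0, 3, 28, 30, 30]
Partition 4: pivot=30 at index 4 -> [-5, 0, 3, 28, 30, 30]


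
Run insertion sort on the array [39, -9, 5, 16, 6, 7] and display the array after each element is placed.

First element 39 is already 'sorted'
Insert -9: shifted 1 elements -> [-9, 39, 5, 16, 6, 7]
Insert 5: shifted 1 elements -> [-9, 5, 39, 16, 6, 7]
Insert 16: shifted 1 elements -> [-9, 5, 16, 39, 6, 7]
Insert 6: shifted 2 elements -> [-9, 5, 6, 16, 39, 7]
Insert 7: shifted 2 elements -> [-9, 5, 6, 7, 16, 39]


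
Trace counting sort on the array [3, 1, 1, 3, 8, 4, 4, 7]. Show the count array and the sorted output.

Count array: [0, 2, 0, 2, 2, 0, 0, 1, 1]
(count[i] = number of elements equal to i)
Cumulative count: [0, 2, 2, 4, 6, 6, 6, 7, 8]
Sorted: [1, 1, 3, 3, 4, 4, 7, 8]


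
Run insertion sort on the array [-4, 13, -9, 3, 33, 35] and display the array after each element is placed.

First element -4 is already 'sorted'
Insert 13: shifted 0 elements -> [-4, 13, -9, 3, 33, 35]
Insert -9: shifted 2 elements -> [-9, -4, 13, 3, 33, 35]
Insert 3: shifted 1 elements -> [-9, -4, 3, 13, 33, 35]
Insert 33: shifted 0 elements -> [-9, -4, 3, 13, 33, 35]
Insert 35: shifted 0 elements -> [-9, -4, 3, 13, 33, 35]


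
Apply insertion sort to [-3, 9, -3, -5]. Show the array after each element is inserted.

First element -3 is already 'sorted'
Insert 9: shifted 0 elements -> [-3, 9, -3, -5]
Insert -3: shifted 1 elements -> [-3, -3, 9, -5]
Insert -5: shifted 3 elements -> [-5, -3, -3, 9]


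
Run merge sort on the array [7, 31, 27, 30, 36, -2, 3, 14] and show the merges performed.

Divide and conquer:
  Merge [7] + [31] -> [7, 31]
  Merge [27] + [30] -> [27, 30]
  Merge [7, 31] + [27, 30] -> [7, 27, 30, 31]
  Merge [36] + [-2] -> [-2, 36]
  Merge [3] + [14] -> [3, 14]
  Merge [-2, 36] + [3, 14] -> [-2, 3, 14, 36]
  Merge [7, 27, 30, 31] + [-2, 3, 14, 36] -> [-2, 3, 7, 14, 27, 30, 31, 36]


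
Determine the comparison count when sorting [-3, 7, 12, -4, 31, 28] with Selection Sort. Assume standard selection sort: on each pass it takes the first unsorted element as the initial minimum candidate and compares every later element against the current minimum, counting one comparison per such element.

Pass 1: scan indices 1..5 for the minimum = 5 comparison(s); min is -4, place at index 0 -> [-4, 7, 12, -3, 31, 28]
Pass 2: scan indices 2..5 for the minimum = 4 comparison(s); min is -3, place at index 1 -> [-4, -3, 12, 7, 31, 28]
Pass 3: scan indices 3..5 for the minimum = 3 comparison(s); min is 7, place at index 2 -> [-4, -3, 7, 12, 31, 28]
Pass 4: scan indices 4..5 for the minimum = 2 comparison(s); min is 12, place at index 3 -> [-4, -3, 7, 12, 31, 28]
Pass 5: scan indices 5..5 for the minimum = 1 comparison(s); min is 28, place at index 4 -> [-4, -3, 7, 12, 28, 31]
Selection sort always scans the whole unsorted suffix, so the count is (n-1) + (n-2) + ... + 1 = n(n-1)/2 = 6*5/2 = 15 regardless of the input order.
Total comparisons: 5 + 4 + 3 + 2 + 1 = 15


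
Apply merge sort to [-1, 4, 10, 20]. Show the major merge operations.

Divide and conquer:
  Merge [-1] + [4] -> [-1, 4]
  Merge [10] + [20] -> [10, 20]
  Merge [-1, 4] + [10, 20] -> [-1, 4, 10, 20]


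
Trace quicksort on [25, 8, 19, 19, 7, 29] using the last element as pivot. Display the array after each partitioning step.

Partition 1: pivot=29 at index 5 -> [25, 8, 19, 19, 7, 29]
Partition 2: pivot=7 at index 0 -> [7, 8, 19, 19, 25, 29]
Partition 3: pivot=25 at index 4 -> [7, 8, 19, 19, 25, 29]
Partition 4: pivot=19 at index 3 -> [7, 8, 19, 19, 25, 29]
Partition 5: pivot=19 at index 2 -> [7, 8, 19, 19, 25, 29]


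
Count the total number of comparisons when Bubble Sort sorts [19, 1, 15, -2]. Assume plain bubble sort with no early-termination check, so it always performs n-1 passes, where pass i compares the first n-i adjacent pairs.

Pass 1: compare adjacent pairs (0,1)..(2,3) = 3 comparison(s), 3 swap(s) -> [1, 15, -2, 19]
Pass 2: compare adjacent pairs (0,1)..(1,2) = 2 comparison(s), 1 swap(s) -> [1, -2, 15, 19]
Pass 3: compare adjacent pairs (0,1)..(0,1) = 1 comparison(s), 1 swap(s) -> [-2, 1, 15, 19]
Total comparisons: 3 + 2 + 1 = 6


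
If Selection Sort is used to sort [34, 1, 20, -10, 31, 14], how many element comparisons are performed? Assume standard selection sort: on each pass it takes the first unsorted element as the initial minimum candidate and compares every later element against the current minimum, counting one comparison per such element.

Pass 1: scan indices 1..5 for the minimum = 5 comparison(s); min is -10, place at index 0 -> [-10, 1, 20, 34, 31, 14]
Pass 2: scan indices 2..5 for the minimum = 4 comparison(s); min is 1, place at index 1 -> [-10, 1, 20, 34, 31, 14]
Pass 3: scan indices 3..5 for the minimum = 3 comparison(s); min is 14, place at index 2 -> [-10, 1, 14, 34, 31, 20]
Pass 4: scan indices 4..5 for the minimum = 2 comparison(s); min is 20, place at index 3 -> [-10, 1, 14, 20, 31, 34]
Pass 5: scan indices 5..5 for the minimum = 1 comparison(s); min is 31, place at index 4 -> [-10, 1, 14, 20, 31, 34]
Selection sort always scans the whole unsorted suffix, so the count is (n-1) + (n-2) + ... + 1 = n(n-1)/2 = 6*5/2 = 15 regardless of the input order.
Total comparisons: 5 + 4 + 3 + 2 + 1 = 15


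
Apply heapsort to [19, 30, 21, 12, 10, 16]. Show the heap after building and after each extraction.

Build heap: [30, 19, 21, 12, 10, 16]
Extract 30: [21, 19, 16, 12, 10, 30]
Extract 21: [19, 12, 16, 10, 21, 30]
Extract 19: [16, 12, 10, 19, 21, 30]
Extract 16: [12, 10, 16, 19, 21, 30]
Extract 12: [10, 12, 16, 19, 21, 30]


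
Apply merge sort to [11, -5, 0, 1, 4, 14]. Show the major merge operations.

Divide and conquer:
  Merge [-5] + [0] -> [-5, 0]
  Merge [11] + [-5, 0] -> [-5, 0, 11]
  Merge [4] + [14] -> [4, 14]
  Merge [1] + [4, 14] -> [1, 4, 14]
  Merge [-5, 0, 11] + [1, 4, 14] -> [-5, 0, 1, 4, 11, 14]


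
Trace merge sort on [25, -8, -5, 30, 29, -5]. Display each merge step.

Divide and conquer:
  Merge [-8] + [-5] -> [-8, -5]
  Merge [25] + [-8, -5] -> [-8, -5, 25]
  Merge [29] + [-5] -> [-5, 29]
  Merge [30] + [-5, 29] -> [-5, 29, 30]
  Merge [-8, -5, 25] + [-5, 29, 30] -> [-8, -5, -5, 25, 29, 30]


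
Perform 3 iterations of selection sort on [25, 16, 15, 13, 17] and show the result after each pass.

Pass 1: Select minimum 13 at index 3, swap -> [13, 16, 15, 25, 17]
Pass 2: Select minimum 15 at index 2, swap -> [13, 15, 16, 25, 17]
Pass 3: Select minimum 16 at index 2, swap -> [13, 15, 16, 25, 17]


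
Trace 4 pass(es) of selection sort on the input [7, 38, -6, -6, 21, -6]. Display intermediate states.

Pass 1: Select minimum -6 at index 2, swap -> [-6, 38, 7, -6, 21, -6]
Pass 2: Select minimum -6 at index 3, swap -> [-6, -6, 7, 38, 21, -6]
Pass 3: Select minimum -6 at index 5, swap -> [-6, -6, -6, 38, 21, 7]
Pass 4: Select minimum 7 at index 5, swap -> [-6, -6, -6, 7, 21, 38]


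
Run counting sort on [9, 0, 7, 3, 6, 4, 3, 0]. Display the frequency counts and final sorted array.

Count array: [2, 0, 0, 2, 1, 0, 1, 1, 0, 1]
(count[i] = number of elements equal to i)
Cumulative count: [2, 2, 2, 4, 5, 5, 6, 7, 7, 8]
Sorted: [0, 0, 3, 3, 4, 6, 7, 9]


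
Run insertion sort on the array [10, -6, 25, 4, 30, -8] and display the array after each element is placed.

First element 10 is already 'sorted'
Insert -6: shifted 1 elements -> [-6, 10, 25, 4, 30, -8]
Insert 25: shifted 0 elements -> [-6, 10, 25, 4, 30, -8]
Insert 4: shifted 2 elements -> [-6, 4, 10, 25, 30, -8]
Insert 30: shifted 0 elements -> [-6, 4, 10, 25, 30, -8]
Insert -8: shifted 5 elements -> [-8, -6, 4, 10, 25, 30]


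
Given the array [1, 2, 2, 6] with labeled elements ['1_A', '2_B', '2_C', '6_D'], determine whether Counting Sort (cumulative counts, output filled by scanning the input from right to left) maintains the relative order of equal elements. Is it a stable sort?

Trace Counting Sort on the labeled array (the key is the number; the letter only tracks identity):
  Counts for values 0..6: [0, 1, 2, 0, 0, 0, 1]
  Cumulative counts: [0, 1, 3, 3, 3, 3, 4]
  Scan right to left: place 6_D at output index 3
  Scan right to left: place 2_C at output index 2
  Scan right to left: place 2_B at output index 1
  Scan right to left: place 1_A at output index 0
  Output: [1_A, 2_B, 2_C, 6_D]
Equal keys:
  value 2: originally 2_B, 2_C; after sorting 2_B, 2_C -> order preserved
All equal keys kept their original relative order. Counting Sort is stable: scanning the input right to left with decreasing cumulative counts places later duplicates at later output positions.
Answer: Stable


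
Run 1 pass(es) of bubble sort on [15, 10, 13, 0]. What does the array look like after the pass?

After pass 1: [10, 13, 0, 15] (3 swaps)
Total swaps: 3


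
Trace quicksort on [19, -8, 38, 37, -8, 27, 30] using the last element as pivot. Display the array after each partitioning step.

Partition 1: pivot=30 at index 4 -> [19, -8, -8, 27, 30, 37, 38]
Partition 2: pivot=27 at index 3 -> [19, -8, -8, 27, 30, 37, 38]
Partition 3: pivot=-8 at index 1 -> [-8, -8, 19, 27, 30, 37, 38]
Partition 4: pivot=38 at index 6 -> [-8, -8, 19, 27, 30, 37, 38]


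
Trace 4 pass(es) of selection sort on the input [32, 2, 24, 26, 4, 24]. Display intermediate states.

Pass 1: Select minimum 2 at index 1, swap -> [2, 32, 24, 26, 4, 24]
Pass 2: Select minimum 4 at index 4, swap -> [2, 4, 24, 26, 32, 24]
Pass 3: Select minimum 24 at index 2, swap -> [2, 4, 24, 26, 32, 24]
Pass 4: Select minimum 24 at index 5, swap -> [2, 4, 24, 24, 32, 26]


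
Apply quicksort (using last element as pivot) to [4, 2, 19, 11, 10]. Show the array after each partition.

Partition 1: pivot=10 at index 2 -> [4, 2, 10, 11, 19]
Partition 2: pivot=2 at index 0 -> [2, 4, 10, 11, 19]
Partition 3: pivot=19 at index 4 -> [2, 4, 10, 11, 19]


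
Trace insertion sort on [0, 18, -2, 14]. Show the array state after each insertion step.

First element 0 is already 'sorted'
Insert 18: shifted 0 elements -> [0, 18, -2, 14]
Insert -2: shifted 2 elements -> [-2, 0, 18, 14]
Insert 14: shifted 1 elements -> [-2, 0, 14, 18]


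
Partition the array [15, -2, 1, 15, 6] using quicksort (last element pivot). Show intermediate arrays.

Partition 1: pivot=6 at index 2 -> [-2, 1, 6, 15, 15]
Partition 2: pivot=1 at index 1 -> [-2, 1, 6, 15, 15]
Partition 3: pivot=15 at index 4 -> [-2, 1, 6, 15, 15]


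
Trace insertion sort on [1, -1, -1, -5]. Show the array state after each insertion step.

First element 1 is already 'sorted'
Insert -1: shifted 1 elements -> [-1, 1, -1, -5]
Insert -1: shifted 1 elements -> [-1, -1, 1, -5]
Insert -5: shifted 3 elements -> [-5, -1, -1, 1]


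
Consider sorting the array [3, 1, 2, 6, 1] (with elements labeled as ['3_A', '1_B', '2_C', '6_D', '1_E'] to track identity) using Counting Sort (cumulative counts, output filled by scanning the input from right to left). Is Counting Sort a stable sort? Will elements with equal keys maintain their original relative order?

Trace Counting Sort on the labeled array (the key is the number; the letter only tracks identity):
  Counts for values 0..6: [0, 2, 1, 1, 0, 0, 1]
  Cumulative counts: [0, 2, 3, 4, 4, 4, 5]
  Scan right to left: place 1_E at output index 1
  Scan right to left: place 6_D at output index 4
  Scan right to left: place 2_C at output index 2
  Scan right to left: place 1_B at output index 0
  Scan right to left: place 3_A at output index 3
  Output: [1_B, 1_E, 2_C, 3_A, 6_D]
Equal keys:
  value 1: originally 1_B, 1_E; after sorting 1_B, 1_E -> order preserved
All equal keys kept their original relative order. Counting Sort is stable: scanning the input right to left with decreasing cumulative counts places later duplicates at later output positions.
Answer: Stable


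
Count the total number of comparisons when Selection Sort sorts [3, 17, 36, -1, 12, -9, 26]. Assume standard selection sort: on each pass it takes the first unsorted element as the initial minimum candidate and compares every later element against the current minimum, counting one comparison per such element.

Pass 1: scan indices 1..6 for the minimum = 6 comparison(s); min is -9, place at index 0 -> [-9, 17, 36, -1, 12, 3, 26]
Pass 2: scan indices 2..6 for the minimum = 5 comparison(s); min is -1, place at index 1 -> [-9, -1, 36, 17, 12, 3, 26]
Pass 3: scan indices 3..6 for the minimum = 4 comparison(s); min is 3, place at index 2 -> [-9, -1, 3, 17, 12, 36, 26]
Pass 4: scan indices 4..6 for the minimum = 3 comparison(s); min is 12, place at index 3 -> [-9, -1, 3, 12, 17, 36, 26]
Pass 5: scan indices 5..6 for the minimum = 2 comparison(s); min is 17, place at index 4 -> [-9, -1, 3, 12, 17, 36, 26]
Pass 6: scan indices 6..6 for the minimum = 1 comparison(s); min is 26, place at index 5 -> [-9, -1, 3, 12, 17, 26, 36]
Selection sort always scans the whole unsorted suffix, so the count is (n-1) + (n-2) + ... + 1 = n(n-1)/2 = 7*6/2 = 21 regardless of the input order.
Total comparisons: 6 + 5 + 4 + 3 + 2 + 1 = 21


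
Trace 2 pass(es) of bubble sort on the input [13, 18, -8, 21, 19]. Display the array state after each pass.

After pass 1: [13, -8, 18, 19, 21] (2 swaps)
After pass 2: [-8, 13, 18, 19, 21] (1 swaps)
Total swaps: 3


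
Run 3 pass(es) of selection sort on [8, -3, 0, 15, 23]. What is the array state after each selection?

Pass 1: Select minimum -3 at index 1, swap -> [-3, 8, 0, 15, 23]
Pass 2: Select minimum 0 at index 2, swap -> [-3, 0, 8, 15, 23]
Pass 3: Select minimum 8 at index 2, swap -> [-3, 0, 8, 15, 23]


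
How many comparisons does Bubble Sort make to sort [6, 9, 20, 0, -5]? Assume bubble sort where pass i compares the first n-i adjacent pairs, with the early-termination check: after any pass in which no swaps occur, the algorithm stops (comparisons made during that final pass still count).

Pass 1: compare adjacent pairs (0,1)..(3,4) = 4 comparison(s), 2 swap(s) -> [6, 9, 0, -5, 20]
Pass 2: compare adjacent pairs (0,1)..(2,3) = 3 comparison(s), 2 swap(s) -> [6, 0, -5, 9, 20]
Pass 3: compare adjacent pairs (0,1)..(1,2) = 2 comparison(s), 2 swap(s) -> [0, -5, 6, 9, 20]
Pass 4: compare adjacent pairs (0,1)..(0,1) = 1 comparison(s), 1 swap(s) -> [-5, 0, 6, 9, 20]
Every pass made at least one swap, so all n-1 passes run.
Total comparisons: 4 + 3 + 2 + 1 = 10


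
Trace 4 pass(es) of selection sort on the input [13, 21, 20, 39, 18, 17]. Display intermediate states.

Pass 1: Select minimum 13 at index 0, swap -> [13, 21, 20, 39, 18, 17]
Pass 2: Select minimum 17 at index 5, swap -> [13, 17, 20, 39, 18, 21]
Pass 3: Select minimum 18 at index 4, swap -> [13, 17, 18, 39, 20, 21]
Pass 4: Select minimum 20 at index 4, swap -> [13, 17, 18, 20, 39, 21]


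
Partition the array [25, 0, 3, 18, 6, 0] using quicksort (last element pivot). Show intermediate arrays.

Partition 1: pivot=0 at index 1 -> [0, 0, 3, 18, 6, 25]
Partition 2: pivot=25 at index 5 -> [0, 0, 3, 18, 6, 25]
Partition 3: pivot=6 at index 3 -> [0, 0, 3, 6, 18, 25]


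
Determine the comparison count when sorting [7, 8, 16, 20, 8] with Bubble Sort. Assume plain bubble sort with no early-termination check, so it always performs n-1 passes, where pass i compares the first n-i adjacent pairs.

Pass 1: compare adjacent pairs (0,1)..(3,4) = 4 comparison(s), 1 swap(s) -> [7, 8, 16, 8, 20]
Pass 2: compare adjacent pairs (0,1)..(2,3) = 3 comparison(s), 1 swap(s) -> [7, 8, 8, 16, 20]
Pass 3: compare adjacent pairs (0,1)..(1,2) = 2 comparison(s), 0 swap(s) -> [7, 8, 8, 16, 20]
Pass 4: compare adjacent pairs (0,1)..(0,1) = 1 comparison(s), 0 swap(s) -> [7, 8, 8, 16, 20]
Total comparisons: 4 + 3 + 2 + 1 = 10


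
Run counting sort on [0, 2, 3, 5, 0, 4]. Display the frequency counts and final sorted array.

Count array: [2, 0, 1, 1, 1, 1]
(count[i] = number of elements equal to i)
Cumulative count: [2, 2, 3, 4, 5, 6]
Sorted: [0, 0, 2, 3, 4, 5]


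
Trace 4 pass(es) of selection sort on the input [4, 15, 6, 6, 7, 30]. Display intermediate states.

Pass 1: Select minimum 4 at index 0, swap -> [4, 15, 6, 6, 7, 30]
Pass 2: Select minimum 6 at index 2, swap -> [4, 6, 15, 6, 7, 30]
Pass 3: Select minimum 6 at index 3, swap -> [4, 6, 6, 15, 7, 30]
Pass 4: Select minimum 7 at index 4, swap -> [4, 6, 6, 7, 15, 30]


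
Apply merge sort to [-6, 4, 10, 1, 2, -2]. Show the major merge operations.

Divide and conquer:
  Merge [4] + [10] -> [4, 10]
  Merge [-6] + [4, 10] -> [-6, 4, 10]
  Merge [2] + [-2] -> [-2, 2]
  Merge [1] + [-2, 2] -> [-2, 1, 2]
  Merge [-6, 4, 10] + [-2, 1, 2] -> [-6, -2, 1, 2, 4, 10]


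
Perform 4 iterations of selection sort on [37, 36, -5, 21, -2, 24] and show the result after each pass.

Pass 1: Select minimum -5 at index 2, swap -> [-5, 36, 37, 21, -2, 24]
Pass 2: Select minimum -2 at index 4, swap -> [-5, -2, 37, 21, 36, 24]
Pass 3: Select minimum 21 at index 3, swap -> [-5, -2, 21, 37, 36, 24]
Pass 4: Select minimum 24 at index 5, swap -> [-5, -2, 21, 24, 36, 37]


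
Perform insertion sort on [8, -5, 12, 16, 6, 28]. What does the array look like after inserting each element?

First element 8 is already 'sorted'
Insert -5: shifted 1 elements -> [-5, 8, 12, 16, 6, 28]
Insert 12: shifted 0 elements -> [-5, 8, 12, 16, 6, 28]
Insert 16: shifted 0 elements -> [-5, 8, 12, 16, 6, 28]
Insert 6: shifted 3 elements -> [-5, 6, 8, 12, 16, 28]
Insert 28: shifted 0 elements -> [-5, 6, 8, 12, 16, 28]


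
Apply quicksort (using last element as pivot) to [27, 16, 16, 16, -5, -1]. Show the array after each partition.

Partition 1: pivot=-1 at index 1 -> [-5, -1, 16, 16, 27, 16]
Partition 2: pivot=16 at index 4 -> [-5, -1, 16, 16, 16, 27]
Partition 3: pivot=16 at index 3 -> [-5, -1, 16, 16, 16, 27]


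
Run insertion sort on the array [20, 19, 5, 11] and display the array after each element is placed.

First element 20 is already 'sorted'
Insert 19: shifted 1 elements -> [19, 20, 5, 11]
Insert 5: shifted 2 elements -> [5, 19, 20, 11]
Insert 11: shifted 2 elements -> [5, 11, 19, 20]


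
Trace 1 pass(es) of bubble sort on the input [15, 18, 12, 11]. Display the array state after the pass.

After pass 1: [15, 12, 11, 18] (2 swaps)
Total swaps: 2


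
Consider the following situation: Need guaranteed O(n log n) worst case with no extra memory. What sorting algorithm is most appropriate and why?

Best choice: Heapsort
Reason: Heapsort is O(n log n) worst case and sorts in-place; quicksort can degrade to O(n^2)


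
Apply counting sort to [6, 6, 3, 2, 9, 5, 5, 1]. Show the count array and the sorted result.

Count array: [0, 1, 1, 1, 0, 2, 2, 0, 0, 1]
(count[i] = number of elements equal to i)
Cumulative count: [0, 1, 2, 3, 3, 5, 7, 7, 7, 8]
Sorted: [1, 2, 3, 5, 5, 6, 6, 9]


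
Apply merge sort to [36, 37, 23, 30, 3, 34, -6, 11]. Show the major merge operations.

Divide and conquer:
  Merge [36] + [37] -> [36, 37]
  Merge [23] + [30] -> [23, 30]
  Merge [36, 37] + [23, 30] -> [23, 30, 36, 37]
  Merge [3] + [34] -> [3, 34]
  Merge [-6] + [11] -> [-6, 11]
  Merge [3, 34] + [-6, 11] -> [-6, 3, 11, 34]
  Merge [23, 30, 36, 37] + [-6, 3, 11, 34] -> [-6, 3, 11, 23, 30, 34, 36, 37]


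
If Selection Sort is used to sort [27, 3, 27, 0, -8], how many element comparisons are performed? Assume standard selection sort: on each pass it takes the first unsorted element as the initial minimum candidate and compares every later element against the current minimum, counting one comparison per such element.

Pass 1: scan indices 1..4 for the minimum = 4 comparison(s); min is -8, place at index 0 -> [-8, 3, 27, 0, 27]
Pass 2: scan indices 2..4 for the minimum = 3 comparison(s); min is 0, place at index 1 -> [-8, 0, 27, 3, 27]
Pass 3: scan indices 3..4 for the minimum = 2 comparison(s); min is 3, place at index 2 -> [-8, 0, 3, 27, 27]
Pass 4: scan indices 4..4 for the minimum = 1 comparison(s); min is 27, place at index 3 -> [-8, 0, 3, 27, 27]
Selection sort always scans the whole unsorted suffix, so the count is (n-1) + (n-2) + ... + 1 = n(n-1)/2 = 5*4/2 = 10 regardless of the input order.
Total comparisons: 4 + 3 + 2 + 1 = 10


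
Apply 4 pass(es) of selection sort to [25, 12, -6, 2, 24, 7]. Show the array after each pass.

Pass 1: Select minimum -6 at index 2, swap -> [-6, 12, 25, 2, 24, 7]
Pass 2: Select minimum 2 at index 3, swap -> [-6, 2, 25, 12, 24, 7]
Pass 3: Select minimum 7 at index 5, swap -> [-6, 2, 7, 12, 24, 25]
Pass 4: Select minimum 12 at index 3, swap -> [-6, 2, 7, 12, 24, 25]


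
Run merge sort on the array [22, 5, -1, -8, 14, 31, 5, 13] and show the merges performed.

Divide and conquer:
  Merge [22] + [5] -> [5, 22]
  Merge [-1] + [-8] -> [-8, -1]
  Merge [5, 22] + [-8, -1] -> [-8, -1, 5, 22]
  Merge [14] + [31] -> [14, 31]
  Merge [5] + [13] -> [5, 13]
  Merge [14, 31] + [5, 13] -> [5, 13, 14, 31]
  Merge [-8, -1, 5, 22] + [5, 13, 14, 31] -> [-8, -1, 5, 5, 13, 14, 22, 31]


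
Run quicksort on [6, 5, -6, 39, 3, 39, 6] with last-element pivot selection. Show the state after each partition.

Partition 1: pivot=6 at index 4 -> [6, 5, -6, 3, 6, 39, 39]
Partition 2: pivot=3 at index 1 -> [-6, 3, 6, 5, 6, 39, 39]
Partition 3: pivot=5 at index 2 -> [-6, 3, 5, 6, 6, 39, 39]
Partition 4: pivot=39 at index 6 -> [-6, 3, 5, 6, 6, 39, 39]


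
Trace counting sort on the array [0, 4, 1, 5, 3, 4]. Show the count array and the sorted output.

Count array: [1, 1, 0, 1, 2, 1]
(count[i] = number of elements equal to i)
Cumulative count: [1, 2, 2, 3, 5, 6]
Sorted: [0, 1, 3, 4, 4, 5]


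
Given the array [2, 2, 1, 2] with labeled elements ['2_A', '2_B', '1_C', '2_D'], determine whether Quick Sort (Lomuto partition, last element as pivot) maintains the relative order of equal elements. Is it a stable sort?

Trace Quick Sort on the labeled array (the key is the number; the letter only tracks identity):
  Partition indices 0..3 around pivot 2_D -> [2_A, 2_B, 1_C, 2_D]
  Partition indices 0..2 around pivot 1_C -> [1_C, 2_B, 2_A, 2_D]
  Partition indices 1..2 around pivot 2_A -> [1_C, 2_B, 2_A, 2_D]
Final order: [1_C, 2_B, 2_A, 2_D]
Equal keys:
  value 2: originally 2_A, 2_B, 2_D; after sorting 2_B, 2_A, 2_D -> order changed
Equal keys were reordered, so Quick Sort is not stable: partition swaps elements across long distances and can reorder equal keys. (One such input is enough; an unstable sort may happen to preserve order on other inputs, but it gives no guarantee.)
Answer: Not stable


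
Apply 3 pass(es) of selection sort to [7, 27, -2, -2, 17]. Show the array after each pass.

Pass 1: Select minimum -2 at index 2, swap -> [-2, 27, 7, -2, 17]
Pass 2: Select minimum -2 at index 3, swap -> [-2, -2, 7, 27, 17]
Pass 3: Select minimum 7 at index 2, swap -> [-2, -2, 7, 27, 17]


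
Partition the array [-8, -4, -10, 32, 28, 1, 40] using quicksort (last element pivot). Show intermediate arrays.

Partition 1: pivot=40 at index 6 -> [-8, -4, -10, 32, 28, 1, 40]
Partition 2: pivot=1 at index 3 -> [-8, -4, -10, 1, 28, 32, 40]
Partition 3: pivot=-10 at index 0 -> [-10, -4, -8, 1, 28, 32, 40]
Partition 4: pivot=-8 at index 1 -> [-10, -8, -4, 1, 28, 32, 40]
Partition 5: pivot=32 at index 5 -> [-10, -8, -4, 1, 28, 32, 40]


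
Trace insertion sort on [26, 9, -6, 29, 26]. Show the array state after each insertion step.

First element 26 is already 'sorted'
Insert 9: shifted 1 elements -> [9, 26, -6, 29, 26]
Insert -6: shifted 2 elements -> [-6, 9, 26, 29, 26]
Insert 29: shifted 0 elements -> [-6, 9, 26, 29, 26]
Insert 26: shifted 1 elements -> [-6, 9, 26, 26, 29]
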